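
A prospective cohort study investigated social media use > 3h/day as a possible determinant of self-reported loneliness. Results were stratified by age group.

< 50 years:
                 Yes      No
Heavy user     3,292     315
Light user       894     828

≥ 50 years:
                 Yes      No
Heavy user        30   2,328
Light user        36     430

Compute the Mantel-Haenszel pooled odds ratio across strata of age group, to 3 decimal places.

OR_MH = Σ(aᵢdᵢ/nᵢ) / Σ(bᵢcᵢ/nᵢ), where nᵢ is the stratum total.
Stratum 1 (< 50 years): n = 5329; a·d/n = 3292·828/5329 = 511.4986; b·c/n = 315·894/5329 = 52.8448
Stratum 2 (≥ 50 years): n = 2824; a·d/n = 30·430/2824 = 4.5680; b·c/n = 2328·36/2824 = 29.6771
OR_MH = (511.4986 + 4.5680) / (52.8448 + 29.6771) = 516.0666 / 82.5219 = 6.25370

6.254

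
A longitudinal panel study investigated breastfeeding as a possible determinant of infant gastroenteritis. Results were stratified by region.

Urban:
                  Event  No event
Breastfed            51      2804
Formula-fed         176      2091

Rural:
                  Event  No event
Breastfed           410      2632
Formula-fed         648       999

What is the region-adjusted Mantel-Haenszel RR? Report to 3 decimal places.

RR_MH = Σ(aᵢ·n₀ᵢ/nᵢ) / Σ(cᵢ·n₁ᵢ/nᵢ), with n₁ᵢ = aᵢ+bᵢ (exposed), n₀ᵢ = cᵢ+dᵢ (unexposed), nᵢ = n₁ᵢ+n₀ᵢ.
Stratum 1 (Urban): n₁ = 2855, n₀ = 2267, n = 5122; a·n₀/n = 51·2267/5122 = 22.5726; c·n₁/n = 176·2855/5122 = 98.1023
Stratum 2 (Rural): n₁ = 3042, n₀ = 1647, n = 4689; a·n₀/n = 410·1647/4689 = 144.0115; c·n₁/n = 648·3042/4689 = 420.3916
RR_MH = (22.5726 + 144.0115) / (98.1023 + 420.3916) = 166.5841 / 518.4939 = 0.32128

0.321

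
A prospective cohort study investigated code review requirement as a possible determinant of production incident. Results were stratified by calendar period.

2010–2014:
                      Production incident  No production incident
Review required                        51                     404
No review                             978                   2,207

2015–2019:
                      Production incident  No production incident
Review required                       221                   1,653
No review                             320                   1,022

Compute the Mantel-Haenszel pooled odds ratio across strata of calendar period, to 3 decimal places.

0.370

OR_MH = Σ(aᵢdᵢ/nᵢ) / Σ(bᵢcᵢ/nᵢ), where nᵢ is the stratum total.
Stratum 1 (2010–2014): n = 3640; a·d/n = 51·2207/3640 = 30.9223; b·c/n = 404·978/3640 = 108.5473
Stratum 2 (2015–2019): n = 3216; a·d/n = 221·1022/3216 = 70.2307; b·c/n = 1653·320/3216 = 164.4776
OR_MH = (30.9223 + 70.2307) / (108.5473 + 164.4776) = 101.1530 / 273.0249 = 0.37049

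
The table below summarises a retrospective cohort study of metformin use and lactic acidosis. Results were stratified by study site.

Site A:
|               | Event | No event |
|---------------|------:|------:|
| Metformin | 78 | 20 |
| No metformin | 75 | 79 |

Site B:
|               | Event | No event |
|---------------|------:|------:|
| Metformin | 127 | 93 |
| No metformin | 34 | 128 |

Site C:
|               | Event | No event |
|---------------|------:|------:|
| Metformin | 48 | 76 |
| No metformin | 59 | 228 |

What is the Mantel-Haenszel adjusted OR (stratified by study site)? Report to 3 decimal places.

OR_MH = Σ(aᵢdᵢ/nᵢ) / Σ(bᵢcᵢ/nᵢ), where nᵢ is the stratum total.
Stratum 1 (Site A): n = 252; a·d/n = 78·79/252 = 24.4524; b·c/n = 20·75/252 = 5.9524
Stratum 2 (Site B): n = 382; a·d/n = 127·128/382 = 42.5550; b·c/n = 93·34/382 = 8.2775
Stratum 3 (Site C): n = 411; a·d/n = 48·228/411 = 26.6277; b·c/n = 76·59/411 = 10.9100
OR_MH = (24.4524 + 42.5550 + 26.6277) / (5.9524 + 8.2775 + 10.9100) = 93.6351 / 25.1398 = 3.72457

3.725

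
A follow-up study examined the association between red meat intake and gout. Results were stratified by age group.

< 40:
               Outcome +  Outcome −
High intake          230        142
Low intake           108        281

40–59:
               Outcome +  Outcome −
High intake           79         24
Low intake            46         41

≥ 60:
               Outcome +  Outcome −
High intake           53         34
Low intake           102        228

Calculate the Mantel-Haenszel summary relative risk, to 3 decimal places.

RR_MH = Σ(aᵢ·n₀ᵢ/nᵢ) / Σ(cᵢ·n₁ᵢ/nᵢ), with n₁ᵢ = aᵢ+bᵢ (exposed), n₀ᵢ = cᵢ+dᵢ (unexposed), nᵢ = n₁ᵢ+n₀ᵢ.
Stratum 1 (< 40): n₁ = 372, n₀ = 389, n = 761; a·n₀/n = 230·389/761 = 117.5690; c·n₁/n = 108·372/761 = 52.7937
Stratum 2 (40–59): n₁ = 103, n₀ = 87, n = 190; a·n₀/n = 79·87/190 = 36.1737; c·n₁/n = 46·103/190 = 24.9368
Stratum 3 (≥ 60): n₁ = 87, n₀ = 330, n = 417; a·n₀/n = 53·330/417 = 41.9424; c·n₁/n = 102·87/417 = 21.2806
RR_MH = (117.5690 + 36.1737 + 41.9424) / (52.7937 + 24.9368 + 21.2806) = 195.6851 / 99.0111 = 1.97640

1.976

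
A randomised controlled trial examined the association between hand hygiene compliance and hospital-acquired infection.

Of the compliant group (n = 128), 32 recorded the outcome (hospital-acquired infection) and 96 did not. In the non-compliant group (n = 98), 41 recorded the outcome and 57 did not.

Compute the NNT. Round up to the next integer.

Risk in treated group = 32/128 = 0.25000; risk in control = 41/98 = 0.41837.
Absolute risk reduction = 0.41837 − 0.25000 = 0.16837
NNT = 1 / ARR = 1 / 0.16837 = 5.939 → round up → 6

6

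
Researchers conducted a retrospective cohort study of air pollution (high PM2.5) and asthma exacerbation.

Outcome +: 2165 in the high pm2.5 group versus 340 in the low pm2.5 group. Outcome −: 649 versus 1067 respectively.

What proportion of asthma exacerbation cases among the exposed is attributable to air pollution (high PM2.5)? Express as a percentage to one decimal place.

From the description: a = 2165, b = 649, c = 340, d = 1067.
Risk in exposed = 2165/2814 = 0.76937; risk in unexposed = 340/1407 = 0.24165.
RR = 0.76937/0.24165 = 3.18382
AR% = (RR − 1)/RR × 100 = (3.18382 − 1)/3.18382 × 100 = 68.5912%

68.6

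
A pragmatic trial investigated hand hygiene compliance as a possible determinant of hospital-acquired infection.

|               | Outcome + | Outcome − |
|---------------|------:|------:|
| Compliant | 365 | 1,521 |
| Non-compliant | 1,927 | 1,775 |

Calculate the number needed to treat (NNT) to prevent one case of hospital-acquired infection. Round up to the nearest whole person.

4

Risk in treated group = 365/1886 = 0.19353; risk in control = 1927/3702 = 0.52053.
Absolute risk reduction = 0.52053 − 0.19353 = 0.32700
NNT = 1 / ARR = 1 / 0.32700 = 3.058 → round up → 4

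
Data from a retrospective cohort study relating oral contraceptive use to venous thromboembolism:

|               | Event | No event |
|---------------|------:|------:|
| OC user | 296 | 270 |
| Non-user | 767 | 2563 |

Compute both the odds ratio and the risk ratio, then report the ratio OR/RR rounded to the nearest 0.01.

1.61

Cells: a = 296, b = 270, c = 767, d = 2563.
OR = (296·2563)/(270·767) = 758648/207090 = 3.66337
Risk in exposed = 296/566 = 0.52297; risk in unexposed = 767/3330 = 0.23033; RR = 2.27051
OR/RR = 3.66337 / 2.27051 = 1.61346
The outcome is not rare, so the OR lies further from 1 than the RR.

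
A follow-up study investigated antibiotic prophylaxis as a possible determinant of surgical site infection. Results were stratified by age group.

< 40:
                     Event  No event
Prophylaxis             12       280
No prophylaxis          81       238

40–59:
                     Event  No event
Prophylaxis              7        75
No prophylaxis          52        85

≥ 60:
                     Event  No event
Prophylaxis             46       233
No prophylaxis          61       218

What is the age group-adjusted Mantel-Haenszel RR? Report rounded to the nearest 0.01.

RR_MH = Σ(aᵢ·n₀ᵢ/nᵢ) / Σ(cᵢ·n₁ᵢ/nᵢ), with n₁ᵢ = aᵢ+bᵢ (exposed), n₀ᵢ = cᵢ+dᵢ (unexposed), nᵢ = n₁ᵢ+n₀ᵢ.
Stratum 1 (< 40): n₁ = 292, n₀ = 319, n = 611; a·n₀/n = 12·319/611 = 6.2651; c·n₁/n = 81·292/611 = 38.7103
Stratum 2 (40–59): n₁ = 82, n₀ = 137, n = 219; a·n₀/n = 7·137/219 = 4.3790; c·n₁/n = 52·82/219 = 19.4703
Stratum 3 (≥ 60): n₁ = 279, n₀ = 279, n = 558; a·n₀/n = 46·279/558 = 23.0000; c·n₁/n = 61·279/558 = 30.5000
RR_MH = (6.2651 + 4.3790 + 23.0000) / (38.7103 + 19.4703 + 30.5000) = 33.6441 / 88.6806 = 0.37939

0.38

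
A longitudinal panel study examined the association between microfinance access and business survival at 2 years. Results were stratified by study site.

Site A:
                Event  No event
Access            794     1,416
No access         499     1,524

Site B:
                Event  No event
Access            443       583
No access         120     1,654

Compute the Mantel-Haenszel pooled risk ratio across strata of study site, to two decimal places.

2.17

RR_MH = Σ(aᵢ·n₀ᵢ/nᵢ) / Σ(cᵢ·n₁ᵢ/nᵢ), with n₁ᵢ = aᵢ+bᵢ (exposed), n₀ᵢ = cᵢ+dᵢ (unexposed), nᵢ = n₁ᵢ+n₀ᵢ.
Stratum 1 (Site A): n₁ = 2210, n₀ = 2023, n = 4233; a·n₀/n = 794·2023/4233 = 379.4618; c·n₁/n = 499·2210/4233 = 260.5221
Stratum 2 (Site B): n₁ = 1026, n₀ = 1774, n = 2800; a·n₀/n = 443·1774/2800 = 280.6721; c·n₁/n = 120·1026/2800 = 43.9714
RR_MH = (379.4618 + 280.6721) / (260.5221 + 43.9714) = 660.1340 / 304.4935 = 2.16797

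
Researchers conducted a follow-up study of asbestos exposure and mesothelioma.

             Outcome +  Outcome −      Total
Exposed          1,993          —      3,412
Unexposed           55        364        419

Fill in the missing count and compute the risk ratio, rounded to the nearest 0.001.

The missing cell is in the exposed row: 3412 − 1993 = 1419.
So a = 1993, b = 1419, c = 55, d = 364.
RR = [a/(a+b)] / [c/(c+d)] = (1993/3412) / (55/419) = 0.58411/0.13126 = 4.44989

4.450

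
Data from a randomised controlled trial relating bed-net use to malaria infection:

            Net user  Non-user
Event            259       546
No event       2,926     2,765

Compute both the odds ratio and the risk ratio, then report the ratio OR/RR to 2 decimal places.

Reading the table with exposure as columns: a = 259 (Net user, case), b = 2926 (Net user, non-case), c = 546 (Non-user, case), d = 2765.
OR = (259·2765)/(2926·546) = 716135/1597596 = 0.44826
Risk in exposed = 259/3185 = 0.08132; risk in unexposed = 546/3311 = 0.16490; RR = 0.49312
OR/RR = 0.44826 / 0.49312 = 0.90902
The outcome is not rare, so the OR lies further from 1 than the RR.

0.91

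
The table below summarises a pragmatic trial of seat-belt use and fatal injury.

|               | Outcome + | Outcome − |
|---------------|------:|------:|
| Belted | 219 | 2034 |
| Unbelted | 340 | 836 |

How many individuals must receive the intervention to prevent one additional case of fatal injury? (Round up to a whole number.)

Risk in treated group = 219/2253 = 0.09720; risk in control = 340/1176 = 0.28912.
Absolute risk reduction = 0.28912 − 0.09720 = 0.19191
NNT = 1 / ARR = 1 / 0.19191 = 5.211 → round up → 6

6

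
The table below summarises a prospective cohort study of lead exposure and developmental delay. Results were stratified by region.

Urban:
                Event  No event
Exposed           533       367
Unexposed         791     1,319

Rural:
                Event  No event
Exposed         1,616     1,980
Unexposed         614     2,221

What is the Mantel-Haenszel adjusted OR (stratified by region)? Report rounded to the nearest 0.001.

OR_MH = Σ(aᵢdᵢ/nᵢ) / Σ(bᵢcᵢ/nᵢ), where nᵢ is the stratum total.
Stratum 1 (Urban): n = 3010; a·d/n = 533·1319/3010 = 233.5638; b·c/n = 367·791/3010 = 96.4442
Stratum 2 (Rural): n = 6431; a·d/n = 1616·2221/6431 = 558.0992; b·c/n = 1980·614/6431 = 189.0406
OR_MH = (233.5638 + 558.0992) / (96.4442 + 189.0406) = 791.6630 / 285.4848 = 2.77305

2.773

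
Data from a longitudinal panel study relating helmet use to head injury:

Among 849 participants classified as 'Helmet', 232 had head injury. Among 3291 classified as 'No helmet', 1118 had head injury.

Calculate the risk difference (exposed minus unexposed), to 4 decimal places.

-0.0665

From the description: a = 232, b = 617, c = 1118, d = 2173.
Risk in exposed = 232/849 = 0.273263; risk in unexposed = 1118/3291 = 0.339714.
Risk difference = 0.273263 − 0.339714 = -0.066452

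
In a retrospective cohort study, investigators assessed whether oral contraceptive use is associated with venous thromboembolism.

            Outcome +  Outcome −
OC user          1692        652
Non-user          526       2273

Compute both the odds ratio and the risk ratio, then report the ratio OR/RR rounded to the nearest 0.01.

Cells: a = 1692, b = 652, c = 526, d = 2273.
OR = (1692·2273)/(652·526) = 3845916/342952 = 11.21415
Risk in exposed = 1692/2344 = 0.72184; risk in unexposed = 526/2799 = 0.18792; RR = 3.84114
OR/RR = 11.21415 / 3.84114 = 2.91949
The outcome is not rare, so the OR lies further from 1 than the RR.

2.92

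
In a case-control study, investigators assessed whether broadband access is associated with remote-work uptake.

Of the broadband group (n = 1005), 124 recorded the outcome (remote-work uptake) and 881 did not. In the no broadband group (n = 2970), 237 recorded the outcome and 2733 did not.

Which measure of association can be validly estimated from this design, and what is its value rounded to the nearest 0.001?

From the description: a = 124, b = 881, c = 237, d = 2733.
This is a case-control study: participants were sampled on outcome status, so risks in the source population cannot be estimated directly — relative risk is not valid here. The odds ratio is the appropriate measure.
OR = (a·d)/(b·c) = (124 × 2733) / (881 × 237) = 338892 / 208797 = 1.62307

1.623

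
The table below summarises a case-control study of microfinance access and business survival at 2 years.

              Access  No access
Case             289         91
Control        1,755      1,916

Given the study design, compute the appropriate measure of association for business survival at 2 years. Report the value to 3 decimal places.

3.467

Reading the table with exposure as columns: a = 289 (Access, case), b = 1755 (Access, non-case), c = 91 (No access, case), d = 1916.
This is a case-control study: participants were sampled on outcome status, so risks in the source population cannot be estimated directly — relative risk is not valid here. The odds ratio is the appropriate measure.
OR = (a·d)/(b·c) = (289 × 1916) / (1755 × 91) = 553724 / 159705 = 3.46717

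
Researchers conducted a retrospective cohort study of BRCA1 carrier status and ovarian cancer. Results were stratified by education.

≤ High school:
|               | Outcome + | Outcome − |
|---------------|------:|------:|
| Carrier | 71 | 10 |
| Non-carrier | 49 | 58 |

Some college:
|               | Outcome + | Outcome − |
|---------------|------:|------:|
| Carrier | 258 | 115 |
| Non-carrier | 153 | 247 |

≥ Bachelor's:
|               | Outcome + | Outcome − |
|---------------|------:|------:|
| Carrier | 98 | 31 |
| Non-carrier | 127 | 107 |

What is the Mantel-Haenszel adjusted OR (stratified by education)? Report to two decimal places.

OR_MH = Σ(aᵢdᵢ/nᵢ) / Σ(bᵢcᵢ/nᵢ), where nᵢ is the stratum total.
Stratum 1 (≤ High school): n = 188; a·d/n = 71·58/188 = 21.9043; b·c/n = 10·49/188 = 2.6064
Stratum 2 (Some college): n = 773; a·d/n = 258·247/773 = 82.4398; b·c/n = 115·153/773 = 22.7620
Stratum 3 (≥ Bachelor's): n = 363; a·d/n = 98·107/363 = 28.8871; b·c/n = 31·127/363 = 10.8457
OR_MH = (21.9043 + 82.4398 + 28.8871) / (2.6064 + 22.7620 + 10.8457) = 133.2312 / 36.2141 = 3.67899

3.68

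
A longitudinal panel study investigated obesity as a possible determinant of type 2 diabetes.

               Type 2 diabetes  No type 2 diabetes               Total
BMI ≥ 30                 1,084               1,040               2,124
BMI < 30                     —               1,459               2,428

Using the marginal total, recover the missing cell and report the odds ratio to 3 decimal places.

The missing cell is in the unexposed row: 2428 − 1459 = 969.
So a = 1084, b = 1040, c = 969, d = 1459.
OR = (a·d)/(b·c) = (1084 × 1459) / (1040 × 969) = 1581556 / 1007760 = 1.56938

1.569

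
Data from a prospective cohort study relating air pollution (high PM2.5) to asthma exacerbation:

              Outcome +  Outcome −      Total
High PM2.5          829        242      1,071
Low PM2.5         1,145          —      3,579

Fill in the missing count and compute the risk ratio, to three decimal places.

2.419

The missing cell is in the unexposed row: 3579 − 1145 = 2434.
So a = 829, b = 242, c = 1145, d = 2434.
RR = [a/(a+b)] / [c/(c+d)] = (829/1071) / (1145/3579) = 0.77404/0.31992 = 2.41948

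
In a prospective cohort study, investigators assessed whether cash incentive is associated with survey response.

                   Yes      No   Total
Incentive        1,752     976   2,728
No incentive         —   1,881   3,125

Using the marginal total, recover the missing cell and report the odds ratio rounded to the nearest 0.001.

2.714

The missing cell is in the unexposed row: 3125 − 1881 = 1244.
So a = 1752, b = 976, c = 1244, d = 1881.
OR = (a·d)/(b·c) = (1752 × 1881) / (976 × 1244) = 3295512 / 1214144 = 2.71427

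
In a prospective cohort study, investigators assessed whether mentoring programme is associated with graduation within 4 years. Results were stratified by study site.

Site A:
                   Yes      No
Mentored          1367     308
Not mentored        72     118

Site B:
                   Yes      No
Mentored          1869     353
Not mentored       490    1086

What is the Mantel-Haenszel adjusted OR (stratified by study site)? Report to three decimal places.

OR_MH = Σ(aᵢdᵢ/nᵢ) / Σ(bᵢcᵢ/nᵢ), where nᵢ is the stratum total.
Stratum 1 (Site A): n = 1865; a·d/n = 1367·118/1865 = 86.4912; b·c/n = 308·72/1865 = 11.8906
Stratum 2 (Site B): n = 3798; a·d/n = 1869·1086/3798 = 534.4218; b·c/n = 353·490/3798 = 45.5424
OR_MH = (86.4912 + 534.4218) / (11.8906 + 45.5424) = 620.9130 / 57.4330 = 10.81108

10.811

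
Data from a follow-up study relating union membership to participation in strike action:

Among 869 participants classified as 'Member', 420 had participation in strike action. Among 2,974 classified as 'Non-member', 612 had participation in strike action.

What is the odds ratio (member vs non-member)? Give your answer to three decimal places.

3.610

From the description: a = 420, b = 449, c = 612, d = 2362.
OR = (a·d)/(b·c) = (420 × 2362) / (449 × 612) = 992040 / 274788 = 3.61020
The odds of participation in strike action are about 3.61 times as high in the member group.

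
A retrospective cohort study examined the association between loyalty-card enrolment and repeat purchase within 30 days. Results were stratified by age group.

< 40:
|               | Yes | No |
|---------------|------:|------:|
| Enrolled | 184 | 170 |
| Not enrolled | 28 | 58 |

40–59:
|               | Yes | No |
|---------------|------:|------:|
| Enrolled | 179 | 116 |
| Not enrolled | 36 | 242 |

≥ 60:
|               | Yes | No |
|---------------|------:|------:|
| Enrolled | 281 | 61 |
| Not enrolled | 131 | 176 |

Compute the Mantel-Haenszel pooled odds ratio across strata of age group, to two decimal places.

5.79

OR_MH = Σ(aᵢdᵢ/nᵢ) / Σ(bᵢcᵢ/nᵢ), where nᵢ is the stratum total.
Stratum 1 (< 40): n = 440; a·d/n = 184·58/440 = 24.2545; b·c/n = 170·28/440 = 10.8182
Stratum 2 (40–59): n = 573; a·d/n = 179·242/573 = 75.5986; b·c/n = 116·36/573 = 7.2880
Stratum 3 (≥ 60): n = 649; a·d/n = 281·176/649 = 76.2034; b·c/n = 61·131/649 = 12.3128
OR_MH = (24.2545 + 75.5986 + 76.2034) / (10.8182 + 7.2880 + 12.3128) = 176.0565 / 30.4189 = 5.78773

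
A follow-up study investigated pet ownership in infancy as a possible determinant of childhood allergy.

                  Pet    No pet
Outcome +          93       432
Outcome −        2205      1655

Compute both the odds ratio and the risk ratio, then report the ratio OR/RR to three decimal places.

Reading the table with exposure as columns: a = 93 (Pet, case), b = 2205 (Pet, non-case), c = 432 (No pet, case), d = 1655.
OR = (93·1655)/(2205·432) = 153915/952560 = 0.16158
Risk in exposed = 93/2298 = 0.04047; risk in unexposed = 432/2087 = 0.20700; RR = 0.19551
OR/RR = 0.16158 / 0.19551 = 0.82645
The outcome is not rare, so the OR lies further from 1 than the RR.

0.826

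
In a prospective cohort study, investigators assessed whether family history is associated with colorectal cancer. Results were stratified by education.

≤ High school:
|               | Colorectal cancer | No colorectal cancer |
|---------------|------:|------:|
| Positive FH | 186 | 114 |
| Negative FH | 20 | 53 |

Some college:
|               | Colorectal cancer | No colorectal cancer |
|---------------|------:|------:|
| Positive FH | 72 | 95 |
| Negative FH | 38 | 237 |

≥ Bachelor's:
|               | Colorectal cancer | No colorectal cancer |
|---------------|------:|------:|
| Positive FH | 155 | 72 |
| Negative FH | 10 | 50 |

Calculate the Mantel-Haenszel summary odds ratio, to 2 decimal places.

OR_MH = Σ(aᵢdᵢ/nᵢ) / Σ(bᵢcᵢ/nᵢ), where nᵢ is the stratum total.
Stratum 1 (≤ High school): n = 373; a·d/n = 186·53/373 = 26.4290; b·c/n = 114·20/373 = 6.1126
Stratum 2 (Some college): n = 442; a·d/n = 72·237/442 = 38.6063; b·c/n = 95·38/442 = 8.1674
Stratum 3 (≥ Bachelor's): n = 287; a·d/n = 155·50/287 = 27.0035; b·c/n = 72·10/287 = 2.5087
OR_MH = (26.4290 + 38.6063 + 27.0035) / (6.1126 + 8.1674 + 2.5087) = 92.0388 / 16.7887 = 5.48218

5.48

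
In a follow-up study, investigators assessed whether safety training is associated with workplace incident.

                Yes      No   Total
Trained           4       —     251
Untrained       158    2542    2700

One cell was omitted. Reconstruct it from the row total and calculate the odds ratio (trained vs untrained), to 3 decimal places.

The missing cell is in the exposed row: 251 − 4 = 247.
So a = 4, b = 247, c = 158, d = 2542.
OR = (a·d)/(b·c) = (4 × 2542) / (247 × 158) = 10168 / 39026 = 0.26054

0.261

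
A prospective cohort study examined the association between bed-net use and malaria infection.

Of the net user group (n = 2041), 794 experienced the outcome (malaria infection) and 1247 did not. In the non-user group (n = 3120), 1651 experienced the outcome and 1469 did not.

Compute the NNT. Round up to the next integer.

8

Risk in treated group = 794/2041 = 0.38902; risk in control = 1651/3120 = 0.52917.
Absolute risk reduction = 0.52917 − 0.38902 = 0.14014
NNT = 1 / ARR = 1 / 0.14014 = 7.136 → round up → 8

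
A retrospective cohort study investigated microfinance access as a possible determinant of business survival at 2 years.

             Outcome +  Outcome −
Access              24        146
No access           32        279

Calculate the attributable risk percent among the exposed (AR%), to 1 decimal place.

27.1

Cells: a = 24, b = 146, c = 32, d = 279.
Risk in exposed = 24/170 = 0.14118; risk in unexposed = 32/311 = 0.10289.
RR = 0.14118/0.10289 = 1.37206
AR% = (RR − 1)/RR × 100 = (1.37206 − 1)/1.37206 × 100 = 27.1168%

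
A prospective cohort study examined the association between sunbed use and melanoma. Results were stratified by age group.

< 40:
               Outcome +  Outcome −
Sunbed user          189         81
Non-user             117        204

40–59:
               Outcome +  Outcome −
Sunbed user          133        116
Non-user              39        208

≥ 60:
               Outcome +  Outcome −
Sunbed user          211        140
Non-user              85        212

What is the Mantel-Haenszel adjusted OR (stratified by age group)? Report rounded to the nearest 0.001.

OR_MH = Σ(aᵢdᵢ/nᵢ) / Σ(bᵢcᵢ/nᵢ), where nᵢ is the stratum total.
Stratum 1 (< 40): n = 591; a·d/n = 189·204/591 = 65.2386; b·c/n = 81·117/591 = 16.0355
Stratum 2 (40–59): n = 496; a·d/n = 133·208/496 = 55.7742; b·c/n = 116·39/496 = 9.1210
Stratum 3 (≥ 60): n = 648; a·d/n = 211·212/648 = 69.0309; b·c/n = 140·85/648 = 18.3642
OR_MH = (65.2386 + 55.7742 + 69.0309) / (16.0355 + 9.1210 + 18.3642) = 190.0436 / 43.5207 = 4.36674

4.367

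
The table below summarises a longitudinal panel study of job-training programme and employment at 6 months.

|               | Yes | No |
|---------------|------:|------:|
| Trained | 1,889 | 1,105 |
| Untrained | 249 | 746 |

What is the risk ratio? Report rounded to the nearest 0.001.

2.521

Cells: a = 1889, b = 1105, c = 249, d = 746.
Risk in exposed = 1889/2994 = 0.63093; risk in unexposed = 249/995 = 0.25025.
RR = 0.63093 / 0.25025 = 2.52118
The risk among the exposed is 2.52 times that among the unexposed.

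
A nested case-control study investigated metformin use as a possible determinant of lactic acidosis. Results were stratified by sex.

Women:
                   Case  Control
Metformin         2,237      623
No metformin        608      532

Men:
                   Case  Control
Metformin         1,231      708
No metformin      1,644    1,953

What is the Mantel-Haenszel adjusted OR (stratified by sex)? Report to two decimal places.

OR_MH = Σ(aᵢdᵢ/nᵢ) / Σ(bᵢcᵢ/nᵢ), where nᵢ is the stratum total.
Stratum 1 (Women): n = 4000; a·d/n = 2237·532/4000 = 297.5210; b·c/n = 623·608/4000 = 94.6960
Stratum 2 (Men): n = 5536; a·d/n = 1231·1953/5536 = 434.2744; b·c/n = 708·1644/5536 = 210.2514
OR_MH = (297.5210 + 434.2744) / (94.6960 + 210.2514) = 731.7954 / 304.9474 = 2.39974

2.40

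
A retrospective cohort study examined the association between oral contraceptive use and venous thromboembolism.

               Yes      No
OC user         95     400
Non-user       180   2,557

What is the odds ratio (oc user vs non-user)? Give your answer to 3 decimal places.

Cells: a = 95, b = 400, c = 180, d = 2557.
OR = (a·d)/(b·c) = (95 × 2557) / (400 × 180) = 242915 / 72000 = 3.37382
The odds of venous thromboembolism are about 3.37 times as high in the oc user group.

3.374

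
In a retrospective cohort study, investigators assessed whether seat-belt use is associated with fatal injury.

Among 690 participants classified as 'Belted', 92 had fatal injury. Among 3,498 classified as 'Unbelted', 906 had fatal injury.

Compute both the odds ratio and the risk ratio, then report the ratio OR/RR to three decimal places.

From the description: a = 92, b = 598, c = 906, d = 2592.
OR = (92·2592)/(598·906) = 238464/541788 = 0.44014
Risk in exposed = 92/690 = 0.13333; risk in unexposed = 906/3498 = 0.25901; RR = 0.51479
OR/RR = 0.44014 / 0.51479 = 0.85499
The outcome is not rare, so the OR lies further from 1 than the RR.

0.855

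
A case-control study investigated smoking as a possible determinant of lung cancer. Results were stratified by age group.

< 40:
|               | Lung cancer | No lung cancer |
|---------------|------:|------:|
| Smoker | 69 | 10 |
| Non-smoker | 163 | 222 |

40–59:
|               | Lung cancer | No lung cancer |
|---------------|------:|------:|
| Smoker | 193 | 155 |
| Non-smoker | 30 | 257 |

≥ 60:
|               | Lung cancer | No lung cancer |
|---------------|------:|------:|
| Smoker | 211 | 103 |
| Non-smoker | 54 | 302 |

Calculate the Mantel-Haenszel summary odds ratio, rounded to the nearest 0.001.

10.776

OR_MH = Σ(aᵢdᵢ/nᵢ) / Σ(bᵢcᵢ/nᵢ), where nᵢ is the stratum total.
Stratum 1 (< 40): n = 464; a·d/n = 69·222/464 = 33.0129; b·c/n = 10·163/464 = 3.5129
Stratum 2 (40–59): n = 635; a·d/n = 193·257/635 = 78.1118; b·c/n = 155·30/635 = 7.3228
Stratum 3 (≥ 60): n = 670; a·d/n = 211·302/670 = 95.1075; b·c/n = 103·54/670 = 8.3015
OR_MH = (33.0129 + 78.1118 + 95.1075) / (3.5129 + 7.3228 + 8.3015) = 206.2322 / 19.1373 = 10.77648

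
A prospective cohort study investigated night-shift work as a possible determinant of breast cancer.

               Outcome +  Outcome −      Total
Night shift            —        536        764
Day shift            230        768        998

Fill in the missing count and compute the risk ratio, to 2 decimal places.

The missing cell is in the exposed row: 764 − 536 = 228.
So a = 228, b = 536, c = 230, d = 768.
RR = [a/(a+b)] / [c/(c+d)] = (228/764) / (230/998) = 0.29843/0.23046 = 1.29492

1.29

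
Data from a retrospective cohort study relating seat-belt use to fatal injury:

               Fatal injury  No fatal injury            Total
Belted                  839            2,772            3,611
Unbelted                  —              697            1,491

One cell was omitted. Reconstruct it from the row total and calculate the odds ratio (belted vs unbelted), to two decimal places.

The missing cell is in the unexposed row: 1491 − 697 = 794.
So a = 839, b = 2772, c = 794, d = 697.
OR = (a·d)/(b·c) = (839 × 697) / (2772 × 794) = 584783 / 2200968 = 0.26569

0.27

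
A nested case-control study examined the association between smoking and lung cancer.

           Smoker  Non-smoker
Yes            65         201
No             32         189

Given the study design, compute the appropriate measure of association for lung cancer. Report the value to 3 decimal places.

Reading the table with exposure as columns: a = 65 (Smoker, case), b = 32 (Smoker, non-case), c = 201 (Non-smoker, case), d = 189.
This is a nested case-control study: participants were sampled on outcome status, so risks in the source population cannot be estimated directly — relative risk is not valid here. The odds ratio is the appropriate measure.
OR = (a·d)/(b·c) = (65 × 189) / (32 × 201) = 12285 / 6432 = 1.90998

1.910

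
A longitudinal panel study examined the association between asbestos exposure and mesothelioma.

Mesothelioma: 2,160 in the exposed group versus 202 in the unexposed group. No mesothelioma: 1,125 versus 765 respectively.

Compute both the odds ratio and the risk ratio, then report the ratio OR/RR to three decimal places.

From the description: a = 2160, b = 1125, c = 202, d = 765.
OR = (2160·765)/(1125·202) = 1652400/227250 = 7.27129
Risk in exposed = 2160/3285 = 0.65753; risk in unexposed = 202/967 = 0.20889; RR = 3.14770
OR/RR = 7.27129 / 3.14770 = 2.31003
The outcome is not rare, so the OR lies further from 1 than the RR.

2.310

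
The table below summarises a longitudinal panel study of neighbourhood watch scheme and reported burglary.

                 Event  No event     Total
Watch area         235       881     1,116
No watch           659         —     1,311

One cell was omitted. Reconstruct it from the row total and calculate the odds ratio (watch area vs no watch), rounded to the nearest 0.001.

0.264

The missing cell is in the unexposed row: 1311 − 659 = 652.
So a = 235, b = 881, c = 659, d = 652.
OR = (a·d)/(b·c) = (235 × 652) / (881 × 659) = 153220 / 580579 = 0.26391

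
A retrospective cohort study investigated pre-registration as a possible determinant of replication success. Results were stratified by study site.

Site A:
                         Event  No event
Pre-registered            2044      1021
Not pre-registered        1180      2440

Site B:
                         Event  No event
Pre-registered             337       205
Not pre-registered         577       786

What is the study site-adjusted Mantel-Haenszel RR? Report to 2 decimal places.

RR_MH = Σ(aᵢ·n₀ᵢ/nᵢ) / Σ(cᵢ·n₁ᵢ/nᵢ), with n₁ᵢ = aᵢ+bᵢ (exposed), n₀ᵢ = cᵢ+dᵢ (unexposed), nᵢ = n₁ᵢ+n₀ᵢ.
Stratum 1 (Site A): n₁ = 3065, n₀ = 3620, n = 6685; a·n₀/n = 2044·3620/6685 = 1106.8482; c·n₁/n = 1180·3065/6685 = 541.0172
Stratum 2 (Site B): n₁ = 542, n₀ = 1363, n = 1905; a·n₀/n = 337·1363/1905 = 241.1186; c·n₁/n = 577·542/1905 = 164.1648
RR_MH = (1106.8482 + 241.1186) / (541.0172 + 164.1648) = 1347.9668 / 705.1820 = 1.91152

1.91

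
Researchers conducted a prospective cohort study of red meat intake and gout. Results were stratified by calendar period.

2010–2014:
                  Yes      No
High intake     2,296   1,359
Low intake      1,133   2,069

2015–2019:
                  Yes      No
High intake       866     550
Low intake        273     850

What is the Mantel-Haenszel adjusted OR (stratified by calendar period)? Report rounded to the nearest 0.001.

OR_MH = Σ(aᵢdᵢ/nᵢ) / Σ(bᵢcᵢ/nᵢ), where nᵢ is the stratum total.
Stratum 1 (2010–2014): n = 6857; a·d/n = 2296·2069/6857 = 692.7846; b·c/n = 1359·1133/6857 = 224.5511
Stratum 2 (2015–2019): n = 2539; a·d/n = 866·850/2539 = 289.9173; b·c/n = 550·273/2539 = 59.1375
OR_MH = (692.7846 + 289.9173) / (224.5511 + 59.1375) = 982.7019 / 283.6886 = 3.46402

3.464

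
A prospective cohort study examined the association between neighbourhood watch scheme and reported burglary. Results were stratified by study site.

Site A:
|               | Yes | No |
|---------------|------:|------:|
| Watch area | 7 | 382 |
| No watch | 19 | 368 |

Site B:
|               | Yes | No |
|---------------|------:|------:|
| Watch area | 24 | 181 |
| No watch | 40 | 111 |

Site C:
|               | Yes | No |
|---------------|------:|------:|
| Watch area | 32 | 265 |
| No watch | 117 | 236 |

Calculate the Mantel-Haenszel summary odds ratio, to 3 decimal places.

OR_MH = Σ(aᵢdᵢ/nᵢ) / Σ(bᵢcᵢ/nᵢ), where nᵢ is the stratum total.
Stratum 1 (Site A): n = 776; a·d/n = 7·368/776 = 3.3196; b·c/n = 382·19/776 = 9.3531
Stratum 2 (Site B): n = 356; a·d/n = 24·111/356 = 7.4831; b·c/n = 181·40/356 = 20.3371
Stratum 3 (Site C): n = 650; a·d/n = 32·236/650 = 11.6185; b·c/n = 265·117/650 = 47.7000
OR_MH = (3.3196 + 7.4831 + 11.6185) / (9.3531 + 20.3371 + 47.7000) = 22.4212 / 77.3902 = 0.28972

0.290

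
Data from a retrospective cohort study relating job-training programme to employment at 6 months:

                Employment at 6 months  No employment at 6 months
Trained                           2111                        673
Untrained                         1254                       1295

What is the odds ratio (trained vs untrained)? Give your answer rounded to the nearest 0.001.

Cells: a = 2111, b = 673, c = 1254, d = 1295.
OR = (a·d)/(b·c) = (2111 × 1295) / (673 × 1254) = 2733745 / 843942 = 3.23926
The odds of employment at 6 months are about 3.24 times as high in the trained group.

3.239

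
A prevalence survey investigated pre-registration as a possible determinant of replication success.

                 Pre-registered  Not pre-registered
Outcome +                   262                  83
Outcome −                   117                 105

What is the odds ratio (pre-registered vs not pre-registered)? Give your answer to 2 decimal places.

Reading the table with exposure as columns: a = 262 (Pre-registered, case), b = 117 (Pre-registered, non-case), c = 83 (Not pre-registered, case), d = 105.
OR = (a·d)/(b·c) = (262 × 105) / (117 × 83) = 27510 / 9711 = 2.83287
The odds of replication success are about 2.83 times as high in the pre-registered group.

2.83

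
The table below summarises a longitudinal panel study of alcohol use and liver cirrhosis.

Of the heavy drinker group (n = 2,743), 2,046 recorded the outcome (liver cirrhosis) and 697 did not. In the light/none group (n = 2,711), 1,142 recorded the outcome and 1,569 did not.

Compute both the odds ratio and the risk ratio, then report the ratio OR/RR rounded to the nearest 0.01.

2.28

From the description: a = 2046, b = 697, c = 1142, d = 1569.
OR = (2046·1569)/(697·1142) = 3210174/795974 = 4.03301
Risk in exposed = 2046/2743 = 0.74590; risk in unexposed = 1142/2711 = 0.42125; RR = 1.77069
OR/RR = 4.03301 / 1.77069 = 2.27765
The outcome is not rare, so the OR lies further from 1 than the RR.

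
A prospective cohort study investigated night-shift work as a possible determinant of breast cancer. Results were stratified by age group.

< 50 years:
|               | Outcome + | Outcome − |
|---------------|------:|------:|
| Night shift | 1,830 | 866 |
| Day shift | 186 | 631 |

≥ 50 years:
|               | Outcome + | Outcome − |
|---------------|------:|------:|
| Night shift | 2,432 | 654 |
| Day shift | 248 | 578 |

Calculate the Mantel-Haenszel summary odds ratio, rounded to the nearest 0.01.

7.88

OR_MH = Σ(aᵢdᵢ/nᵢ) / Σ(bᵢcᵢ/nᵢ), where nᵢ is the stratum total.
Stratum 1 (< 50 years): n = 3513; a·d/n = 1830·631/3513 = 328.7020; b·c/n = 866·186/3513 = 45.8514
Stratum 2 (≥ 50 years): n = 3912; a·d/n = 2432·578/3912 = 359.3292; b·c/n = 654·248/3912 = 41.4601
OR_MH = (328.7020 + 359.3292) / (45.8514 + 41.4601) = 688.0312 / 87.3115 = 7.88019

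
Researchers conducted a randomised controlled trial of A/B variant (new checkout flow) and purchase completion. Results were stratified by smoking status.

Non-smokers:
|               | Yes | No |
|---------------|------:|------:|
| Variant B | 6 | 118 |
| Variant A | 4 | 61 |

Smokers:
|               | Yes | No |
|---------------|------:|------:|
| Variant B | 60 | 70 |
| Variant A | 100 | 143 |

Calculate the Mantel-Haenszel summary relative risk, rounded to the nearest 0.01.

1.10

RR_MH = Σ(aᵢ·n₀ᵢ/nᵢ) / Σ(cᵢ·n₁ᵢ/nᵢ), with n₁ᵢ = aᵢ+bᵢ (exposed), n₀ᵢ = cᵢ+dᵢ (unexposed), nᵢ = n₁ᵢ+n₀ᵢ.
Stratum 1 (Non-smokers): n₁ = 124, n₀ = 65, n = 189; a·n₀/n = 6·65/189 = 2.0635; c·n₁/n = 4·124/189 = 2.6243
Stratum 2 (Smokers): n₁ = 130, n₀ = 243, n = 373; a·n₀/n = 60·243/373 = 39.0885; c·n₁/n = 100·130/373 = 34.8525
RR_MH = (2.0635 + 39.0885) / (2.6243 + 34.8525) = 41.1520 / 37.4769 = 1.09806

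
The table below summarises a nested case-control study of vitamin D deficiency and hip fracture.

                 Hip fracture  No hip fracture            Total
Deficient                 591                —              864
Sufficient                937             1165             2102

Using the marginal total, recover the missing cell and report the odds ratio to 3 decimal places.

2.692

The missing cell is in the exposed row: 864 − 591 = 273.
So a = 591, b = 273, c = 937, d = 1165.
OR = (a·d)/(b·c) = (591 × 1165) / (273 × 937) = 688515 / 255801 = 2.69160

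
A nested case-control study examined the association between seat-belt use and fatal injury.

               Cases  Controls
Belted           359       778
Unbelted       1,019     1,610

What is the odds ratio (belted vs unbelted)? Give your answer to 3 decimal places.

Cells: a = 359, b = 778, c = 1019, d = 1610.
OR = (a·d)/(b·c) = (359 × 1610) / (778 × 1019) = 577990 / 792782 = 0.72907
Exposure is associated with lower odds of fatal injury (OR = 0.73 < 1).

0.729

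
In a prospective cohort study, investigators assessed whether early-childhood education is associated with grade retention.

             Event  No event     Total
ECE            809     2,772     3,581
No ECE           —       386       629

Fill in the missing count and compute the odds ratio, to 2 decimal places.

The missing cell is in the unexposed row: 629 − 386 = 243.
So a = 809, b = 2772, c = 243, d = 386.
OR = (a·d)/(b·c) = (809 × 386) / (2772 × 243) = 312274 / 673596 = 0.46359

0.46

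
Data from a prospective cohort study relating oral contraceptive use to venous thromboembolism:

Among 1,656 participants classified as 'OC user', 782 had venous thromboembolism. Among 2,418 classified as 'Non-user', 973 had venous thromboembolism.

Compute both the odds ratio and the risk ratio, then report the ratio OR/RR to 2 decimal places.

From the description: a = 782, b = 874, c = 973, d = 1445.
OR = (782·1445)/(874·973) = 1129990/850402 = 1.32877
Risk in exposed = 782/1656 = 0.47222; risk in unexposed = 973/2418 = 0.40240; RR = 1.17352
OR/RR = 1.32877 / 1.17352 = 1.13230
The outcome is not rare, so the OR lies further from 1 than the RR.

1.13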